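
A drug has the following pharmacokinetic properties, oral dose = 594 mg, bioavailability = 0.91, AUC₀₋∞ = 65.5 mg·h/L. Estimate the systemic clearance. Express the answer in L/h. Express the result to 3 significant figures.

8.25 L/h

CL = F·Dose / AUC = 0.91 × 594 / 65.5 = 8.253 L/h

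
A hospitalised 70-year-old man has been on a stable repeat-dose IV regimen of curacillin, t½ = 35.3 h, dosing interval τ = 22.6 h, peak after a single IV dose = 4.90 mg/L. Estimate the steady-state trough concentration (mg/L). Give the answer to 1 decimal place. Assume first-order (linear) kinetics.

8.8 mg/L

k = ln2 / t½ = 0.693147 / 35.3 = 0.01964 h⁻¹
e^(−kτ) = e^(−0.01964 × 22.6) = 0.6416
Accumulation ratio R = 1 / (1 − e^(−kτ)) = 1 / (1 − 0.6416) = 2.790
Steady-state trough = C₀ × R × e^(−kτ) = 4.90 × 2.790 × 0.6416 = 8.771 mg/L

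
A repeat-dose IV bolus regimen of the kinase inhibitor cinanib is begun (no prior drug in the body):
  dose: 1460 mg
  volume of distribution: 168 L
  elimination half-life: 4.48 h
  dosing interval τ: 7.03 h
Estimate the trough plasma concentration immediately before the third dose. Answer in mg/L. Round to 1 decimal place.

3.9 mg/L

C₀ per dose = Dose / Vd = 1460 / 168 = 8.690 mg/L
k = ln2 / t½ = 0.693147 / 4.48 = 0.1547 h⁻¹
Fraction remaining after one interval: r = e^(−kτ) = e^(−0.1547 × 7.03) = 0.3370
Before dose 3, 2 doses have been given (aged 1τ, 2τ).
C_trough = C₀ × (r + r²) = 8.690 × (0.3370 + 0.1136) = 3.916 mg/L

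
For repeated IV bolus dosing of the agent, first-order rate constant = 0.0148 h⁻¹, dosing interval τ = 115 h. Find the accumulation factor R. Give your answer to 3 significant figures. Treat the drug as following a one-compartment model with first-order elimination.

e^(−kτ) = e^(−0.01480 × 115) = 0.1823
Accumulation ratio R = 1 / (1 − e^(−kτ)) = 1 / (1 − 0.1823) = 1.223

1.22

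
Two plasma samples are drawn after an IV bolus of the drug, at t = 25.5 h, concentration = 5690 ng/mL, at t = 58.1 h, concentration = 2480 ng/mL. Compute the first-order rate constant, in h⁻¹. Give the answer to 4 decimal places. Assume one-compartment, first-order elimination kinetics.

k = ln(C₁/C₂) / (t₂ − t₁) = ln(5690/2480) / (58.1 − 25.5)
  = 0.8305 / 32.60 = 0.02548 h⁻¹

0.0255 h⁻¹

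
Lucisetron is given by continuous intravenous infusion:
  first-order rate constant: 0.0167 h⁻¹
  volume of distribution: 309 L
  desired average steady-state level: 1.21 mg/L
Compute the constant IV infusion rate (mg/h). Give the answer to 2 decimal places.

CL = k × Vd = 0.01670 × 309 = 5.160 L/h
At steady state, infusion rate R₀ = Css × CL = 1.21 × 5.160 = 6.244 mg/h

6.24 mg/h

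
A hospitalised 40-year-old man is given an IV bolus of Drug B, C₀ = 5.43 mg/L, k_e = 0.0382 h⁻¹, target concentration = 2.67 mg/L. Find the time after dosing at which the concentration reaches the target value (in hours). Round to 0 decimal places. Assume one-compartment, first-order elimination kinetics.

t = ln(C₀ / C) / k = ln(5.430 / 2.67) / 0.03820
  = ln(2.034) / 0.03820 = 0.7100 / 0.03820 = 18.59 h

19 h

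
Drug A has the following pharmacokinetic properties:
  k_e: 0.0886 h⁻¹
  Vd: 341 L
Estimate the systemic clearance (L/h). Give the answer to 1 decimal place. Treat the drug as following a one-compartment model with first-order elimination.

30.2 L/h

CL = k × Vd = 0.0886 × 341 = 30.21 L/h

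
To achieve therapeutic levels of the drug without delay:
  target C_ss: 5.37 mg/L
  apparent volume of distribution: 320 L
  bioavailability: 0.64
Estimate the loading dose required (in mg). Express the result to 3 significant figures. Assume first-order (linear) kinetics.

2690 mg

LD = Css × Vd / F = 5.37 × 320 / 0.64 = 2685 mg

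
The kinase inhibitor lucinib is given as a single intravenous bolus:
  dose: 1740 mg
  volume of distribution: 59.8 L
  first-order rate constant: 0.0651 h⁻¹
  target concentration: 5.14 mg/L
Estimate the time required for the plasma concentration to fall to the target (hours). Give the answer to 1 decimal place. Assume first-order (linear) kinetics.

C₀ = Dose / Vd = 1740 / 59.8 = 29.10 mg/L
t = ln(C₀ / C) / k = ln(29.10 / 5.14) / 0.06510
  = ln(5.661) / 0.06510 = 1.734 / 0.06510 = 26.64 h

26.6 h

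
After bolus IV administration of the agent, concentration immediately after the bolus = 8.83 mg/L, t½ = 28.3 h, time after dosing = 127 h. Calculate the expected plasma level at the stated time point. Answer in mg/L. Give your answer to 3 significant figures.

k = ln2 / t½ = 0.693147 / 28.3 = 0.02449 h⁻¹
C = C₀ · e^(−k·t) = 8.830 × e^(−0.02449 × 127)
  = 8.830 × 0.04459 = 0.3937 mg/L

0.394 mg/L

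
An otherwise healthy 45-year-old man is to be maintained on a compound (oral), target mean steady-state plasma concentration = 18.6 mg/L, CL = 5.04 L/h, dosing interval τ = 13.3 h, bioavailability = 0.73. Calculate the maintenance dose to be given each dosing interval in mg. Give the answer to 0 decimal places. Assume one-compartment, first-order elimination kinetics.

At steady state, F × (Dose/τ) = Css × CL.
Dose = Css × CL × τ / F = 18.6 × 5.040 × 13.3 / 0.73 = 1708 mg

1708 mg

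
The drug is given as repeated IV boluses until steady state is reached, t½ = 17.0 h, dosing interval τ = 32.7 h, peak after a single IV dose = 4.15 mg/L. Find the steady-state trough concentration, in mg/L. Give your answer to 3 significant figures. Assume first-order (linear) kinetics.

k = ln2 / t½ = 0.693147 / 17.0 = 0.04077 h⁻¹
e^(−kτ) = e^(−0.04077 × 32.7) = 0.2636
Accumulation ratio R = 1 / (1 − e^(−kτ)) = 1 / (1 − 0.2636) = 1.358
Steady-state trough = C₀ × R × e^(−kτ) = 4.15 × 1.358 × 0.2636 = 1.486 mg/L

1.49 mg/L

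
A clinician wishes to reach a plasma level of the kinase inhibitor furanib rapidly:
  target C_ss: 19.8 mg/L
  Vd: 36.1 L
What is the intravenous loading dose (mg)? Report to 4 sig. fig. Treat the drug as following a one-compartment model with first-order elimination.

714.8 mg

LD = Css × Vd = 19.8 × 36.1 = 714.8 mg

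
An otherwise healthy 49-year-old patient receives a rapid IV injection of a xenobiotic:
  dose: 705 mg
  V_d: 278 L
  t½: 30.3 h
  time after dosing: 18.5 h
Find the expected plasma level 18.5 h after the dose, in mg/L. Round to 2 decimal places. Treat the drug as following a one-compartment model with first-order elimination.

C₀ = Dose / Vd = 705.0 / 278 = 2.536 mg/L
k = ln2 / t½ = 0.693147 / 30.3 = 0.02288 h⁻¹
C = C₀ · e^(−k·t) = 2.536 × e^(−0.02288 × 18.5)
  = 2.536 × 0.6549 = 1.661 mg/L

1.66 mg/L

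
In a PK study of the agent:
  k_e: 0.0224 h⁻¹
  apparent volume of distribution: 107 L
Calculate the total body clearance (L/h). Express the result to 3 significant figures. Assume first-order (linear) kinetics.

2.40 L/h

CL = k × Vd = 0.0224 × 107 = 2.397 L/h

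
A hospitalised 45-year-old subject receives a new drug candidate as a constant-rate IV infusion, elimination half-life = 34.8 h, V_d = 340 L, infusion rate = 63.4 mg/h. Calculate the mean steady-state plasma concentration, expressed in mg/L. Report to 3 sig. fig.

k = ln2 / t½ = 0.693147 / 34.8 = 0.01992 h⁻¹
CL = k × Vd = 0.01992 × 340 = 6.773 L/h
At steady state Css = R₀ / CL = 63.4 / 6.773 = 9.361 mg/L

9.36 mg/L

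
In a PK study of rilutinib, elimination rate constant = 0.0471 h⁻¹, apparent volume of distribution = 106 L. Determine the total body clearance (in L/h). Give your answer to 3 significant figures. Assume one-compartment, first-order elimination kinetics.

CL = k × Vd = 0.0471 × 106 = 4.993 L/h

4.99 L/h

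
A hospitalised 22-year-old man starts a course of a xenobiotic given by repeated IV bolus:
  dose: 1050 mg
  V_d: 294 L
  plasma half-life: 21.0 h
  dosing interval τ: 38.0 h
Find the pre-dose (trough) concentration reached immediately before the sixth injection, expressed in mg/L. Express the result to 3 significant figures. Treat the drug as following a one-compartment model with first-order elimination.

C₀ per dose = Dose / Vd = 1050 / 294 = 3.571 mg/L
k = ln2 / t½ = 0.693147 / 21.0 = 0.03301 h⁻¹
Fraction remaining after one interval: r = e^(−kτ) = e^(−0.03301 × 38.0) = 0.2853
Before dose 6, 5 doses have been given (aged 1τ, 2τ, 3τ, 4τ, 5τ).
C_trough = C₀ × (r + r² + … + r^5) = C₀ × r(1−r^5)/(1−r)
        = 3.571 × 0.2853 × (1 − 0.001890) / (1 − 0.2853) = 1.423 mg/L

1.42 mg/L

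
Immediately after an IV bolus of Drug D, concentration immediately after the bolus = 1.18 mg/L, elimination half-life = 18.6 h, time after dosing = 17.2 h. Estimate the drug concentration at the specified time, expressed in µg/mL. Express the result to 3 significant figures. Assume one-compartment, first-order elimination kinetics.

0.622 µg/mL

k = ln2 / t½ = 0.693147 / 18.6 = 0.03727 h⁻¹
C = C₀ · e^(−k·t) = 1.180 × e^(−0.03727 × 17.2)
  = 1.180 × 0.5267 = 0.6215 mg/L
(0.6215 mg/L = 0.6215 µg/mL)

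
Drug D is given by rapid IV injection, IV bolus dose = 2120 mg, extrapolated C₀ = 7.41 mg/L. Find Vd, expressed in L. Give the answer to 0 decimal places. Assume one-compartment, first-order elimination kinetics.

286 L

Vd = Dose / C₀ = 2120 / 7.41 = 286.1 L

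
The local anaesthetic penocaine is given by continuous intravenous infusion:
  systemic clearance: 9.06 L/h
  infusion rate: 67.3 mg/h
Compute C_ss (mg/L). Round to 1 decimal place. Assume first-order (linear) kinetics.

7.4 mg/L

At steady state Css = R₀ / CL = 67.3 / 9.060 = 7.428 mg/L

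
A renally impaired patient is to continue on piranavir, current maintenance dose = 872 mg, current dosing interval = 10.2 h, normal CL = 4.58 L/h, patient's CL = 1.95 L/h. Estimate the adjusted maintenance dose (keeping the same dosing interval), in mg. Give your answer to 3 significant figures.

To keep the same average steady-state level, dosing rate must scale with clearance.
CL ratio = 1.95 / 4.58 = 0.4258
New dose (same interval) = 872 × 0.4258 = 371.3 mg

371 mg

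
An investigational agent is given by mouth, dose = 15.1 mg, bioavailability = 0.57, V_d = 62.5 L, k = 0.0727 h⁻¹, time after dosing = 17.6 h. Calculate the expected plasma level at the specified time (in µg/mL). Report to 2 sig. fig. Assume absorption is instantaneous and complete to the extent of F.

0.038 µg/mL

Amount reaching circulation = F × Dose = 0.57 × 15.10 = 8.607 mg
C₀ = F·Dose / Vd = 8.607 / 62.5 = 0.1377 mg/L
C = C₀ · e^(−k·t) = 0.1377 × e^(−0.07270 × 17.6)
  = 0.1377 × 0.2782 = 0.03831 mg/L
(0.03831 mg/L = 0.03831 µg/mL)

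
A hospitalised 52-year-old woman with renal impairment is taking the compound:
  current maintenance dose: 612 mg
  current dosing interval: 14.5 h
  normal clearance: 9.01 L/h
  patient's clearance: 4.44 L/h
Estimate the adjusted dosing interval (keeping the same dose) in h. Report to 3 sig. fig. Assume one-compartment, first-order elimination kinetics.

To keep the same average steady-state level, dosing rate must scale with clearance.
CL ratio = 4.44 / 9.01 = 0.4928
New interval (same dose) = 14.5 / 0.4928 = 29.42 h

29.4 h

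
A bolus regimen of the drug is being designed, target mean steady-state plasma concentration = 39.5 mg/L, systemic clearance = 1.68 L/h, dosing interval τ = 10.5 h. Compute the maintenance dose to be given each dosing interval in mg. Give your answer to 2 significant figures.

700 mg

At steady state, Dose/τ = Css × CL.
Dose = Css × CL × τ = 39.5 × 1.680 × 10.5 = 696.8 mg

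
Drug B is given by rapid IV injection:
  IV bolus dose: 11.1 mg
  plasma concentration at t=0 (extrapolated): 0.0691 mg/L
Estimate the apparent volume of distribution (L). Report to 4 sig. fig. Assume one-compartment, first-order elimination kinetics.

160.6 L

Vd = Dose / C₀ = 11.10 / 0.0691 = 160.6 L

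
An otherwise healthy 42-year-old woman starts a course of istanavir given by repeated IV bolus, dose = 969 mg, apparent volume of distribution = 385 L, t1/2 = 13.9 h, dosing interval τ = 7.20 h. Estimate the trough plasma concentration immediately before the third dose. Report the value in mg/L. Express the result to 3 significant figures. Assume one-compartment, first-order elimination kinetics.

C₀ per dose = Dose / Vd = 969 / 385 = 2.517 mg/L
k = ln2 / t½ = 0.693147 / 13.9 = 0.04987 h⁻¹
Fraction remaining after one interval: r = e^(−kτ) = e^(−0.04987 × 7.20) = 0.6983
Before dose 3, 2 doses have been given (aged 1τ, 2τ).
C_trough = C₀ × (r + r²) = 2.517 × (0.6983 + 0.4876) = 2.985 mg/L

2.99 mg/L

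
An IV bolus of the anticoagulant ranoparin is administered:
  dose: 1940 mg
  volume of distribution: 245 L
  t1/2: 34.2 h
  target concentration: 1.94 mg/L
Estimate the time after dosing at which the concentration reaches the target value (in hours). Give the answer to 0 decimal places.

C₀ = Dose / Vd = 1940 / 245 = 7.918 mg/L
k = ln2 / t½ = 0.693147 / 34.2 = 0.02027 h⁻¹
t = ln(C₀ / C) / k = ln(7.918 / 1.94) / 0.02027
  = ln(4.081) / 0.02027 = 1.406 / 0.02027 = 69.36 h

69 h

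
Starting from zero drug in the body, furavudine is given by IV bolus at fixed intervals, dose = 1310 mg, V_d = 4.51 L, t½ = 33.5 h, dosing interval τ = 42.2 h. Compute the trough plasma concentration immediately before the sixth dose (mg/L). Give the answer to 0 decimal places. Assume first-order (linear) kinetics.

C₀ per dose = Dose / Vd = 1310 / 4.51 = 290.5 mg/L
k = ln2 / t½ = 0.693147 / 33.5 = 0.02069 h⁻¹
Fraction remaining after one interval: r = e^(−kτ) = e^(−0.02069 × 42.2) = 0.4176
Before dose 6, 5 doses have been given (aged 1τ, 2τ, 3τ, 4τ, 5τ).
C_trough = C₀ × (r + r² + … + r^5) = C₀ × r(1−r^5)/(1−r)
        = 290.5 × 0.4176 × (1 − 0.01270) / (1 − 0.4176) = 205.7 mg/L

206 mg/L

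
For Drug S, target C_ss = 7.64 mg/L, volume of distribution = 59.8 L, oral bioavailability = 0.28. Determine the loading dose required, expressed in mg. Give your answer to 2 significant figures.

LD = Css × Vd / F = 7.64 × 59.8 / 0.28 = 1632 mg

1600 mg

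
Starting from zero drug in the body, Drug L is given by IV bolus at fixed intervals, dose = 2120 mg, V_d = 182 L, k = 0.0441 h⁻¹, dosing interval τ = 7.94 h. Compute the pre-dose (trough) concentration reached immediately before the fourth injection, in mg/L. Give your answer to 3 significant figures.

18.1 mg/L

C₀ per dose = Dose / Vd = 2120 / 182 = 11.65 mg/L
Fraction remaining after one interval: r = e^(−kτ) = e^(−0.04410 × 7.94) = 0.7046
Before dose 4, 3 doses have been given (aged 1τ, 2τ, 3τ).
C_trough = C₀ × (r + r² + … + r^3) = C₀ × r(1−r^3)/(1−r)
        = 11.65 × 0.7046 × (1 − 0.3498) / (1 − 0.7046) = 18.07 mg/L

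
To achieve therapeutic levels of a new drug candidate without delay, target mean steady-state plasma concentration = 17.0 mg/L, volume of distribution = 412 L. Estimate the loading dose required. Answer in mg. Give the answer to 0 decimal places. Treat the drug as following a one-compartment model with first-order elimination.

7004 mg

LD = Css × Vd = 17.0 × 412 = 7004 mg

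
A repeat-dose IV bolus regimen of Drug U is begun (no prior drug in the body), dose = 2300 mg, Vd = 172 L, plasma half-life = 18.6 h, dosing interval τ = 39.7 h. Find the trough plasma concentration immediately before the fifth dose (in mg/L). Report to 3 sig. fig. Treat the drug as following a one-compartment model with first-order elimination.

3.93 mg/L

C₀ per dose = Dose / Vd = 2300 / 172 = 13.37 mg/L
k = ln2 / t½ = 0.693147 / 18.6 = 0.03727 h⁻¹
Fraction remaining after one interval: r = e^(−kτ) = e^(−0.03727 × 39.7) = 0.2277
Before dose 5, 4 doses have been given (aged 1τ, 2τ, 3τ, 4τ).
C_trough = C₀ × (r + r² + … + r^4) = C₀ × r(1−r^4)/(1−r)
        = 13.37 × 0.2277 × (1 − 0.002688) / (1 − 0.2277) = 3.931 mg/L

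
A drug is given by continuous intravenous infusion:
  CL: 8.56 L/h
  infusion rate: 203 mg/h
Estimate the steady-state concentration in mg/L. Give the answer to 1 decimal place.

At steady state Css = R₀ / CL = 203 / 8.560 = 23.71 mg/L

23.7 mg/L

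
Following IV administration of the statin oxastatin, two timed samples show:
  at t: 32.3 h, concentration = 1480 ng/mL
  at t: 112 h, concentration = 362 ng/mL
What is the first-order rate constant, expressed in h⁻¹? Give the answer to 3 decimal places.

k = ln(C₁/C₂) / (t₂ − t₁) = ln(1480/362) / (112 − 32.3)
  = 1.408 / 79.70 = 0.01767 h⁻¹

0.018 h⁻¹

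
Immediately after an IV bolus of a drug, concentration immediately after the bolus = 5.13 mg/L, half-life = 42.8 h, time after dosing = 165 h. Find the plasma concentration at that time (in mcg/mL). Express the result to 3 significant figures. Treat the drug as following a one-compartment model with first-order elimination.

k = ln2 / t½ = 0.693147 / 42.8 = 0.01620 h⁻¹
C = C₀ · e^(−k·t) = 5.130 × e^(−0.01620 × 165)
  = 5.130 × 0.06904 = 0.3542 mg/L
(0.3542 mg/L = 0.3542 mcg/mL)

0.354 mcg/mL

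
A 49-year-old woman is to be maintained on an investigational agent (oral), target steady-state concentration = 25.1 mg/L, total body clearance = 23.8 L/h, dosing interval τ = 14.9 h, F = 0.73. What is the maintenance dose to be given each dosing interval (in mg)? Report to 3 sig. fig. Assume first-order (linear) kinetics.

12200 mg

At steady state, F × (Dose/τ) = Css × CL.
Dose = Css × CL × τ / F = 25.1 × 23.80 × 14.9 / 0.73 = 12190 mg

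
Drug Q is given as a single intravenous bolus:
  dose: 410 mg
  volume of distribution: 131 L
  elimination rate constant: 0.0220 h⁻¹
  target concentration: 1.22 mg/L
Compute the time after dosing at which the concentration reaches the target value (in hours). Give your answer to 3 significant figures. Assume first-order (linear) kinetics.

C₀ = Dose / Vd = 410.0 / 131 = 3.130 mg/L
t = ln(C₀ / C) / k = ln(3.130 / 1.22) / 0.02200
  = ln(2.566) / 0.02200 = 0.9423 / 0.02200 = 42.83 h

42.8 h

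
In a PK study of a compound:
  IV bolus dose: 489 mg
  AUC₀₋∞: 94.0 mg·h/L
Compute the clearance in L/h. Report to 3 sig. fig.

CL = Dose / AUC = 489 / 94.0 = 5.202 L/h

5.20 L/h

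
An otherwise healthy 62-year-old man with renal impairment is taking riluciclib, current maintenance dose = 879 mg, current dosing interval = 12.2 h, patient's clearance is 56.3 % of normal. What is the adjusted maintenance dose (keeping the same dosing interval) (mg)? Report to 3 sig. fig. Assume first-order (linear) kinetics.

495 mg

To keep the same average steady-state level, dosing rate must scale with clearance.
CL ratio = 56.3 / 100 = 0.5630
New dose (same interval) = 879 × 0.5630 = 494.9 mg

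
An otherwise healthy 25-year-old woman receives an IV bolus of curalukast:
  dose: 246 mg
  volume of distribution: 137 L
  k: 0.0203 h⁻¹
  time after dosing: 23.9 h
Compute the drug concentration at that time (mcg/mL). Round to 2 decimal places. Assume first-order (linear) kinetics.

1.11 mcg/mL

C₀ = Dose / Vd = 246.0 / 137 = 1.796 mg/L
C = C₀ · e^(−k·t) = 1.796 × e^(−0.02030 × 23.9)
  = 1.796 × 0.6156 = 1.106 mg/L
(1.106 mg/L = 1.106 mcg/mL)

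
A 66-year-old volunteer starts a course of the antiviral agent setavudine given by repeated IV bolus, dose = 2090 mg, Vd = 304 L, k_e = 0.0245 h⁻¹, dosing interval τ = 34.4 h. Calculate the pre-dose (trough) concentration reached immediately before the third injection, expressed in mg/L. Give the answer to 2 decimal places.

4.23 mg/L

C₀ per dose = Dose / Vd = 2090 / 304 = 6.875 mg/L
Fraction remaining after one interval: r = e^(−kτ) = e^(−0.02450 × 34.4) = 0.4305
Before dose 3, 2 doses have been given (aged 1τ, 2τ).
C_trough = C₀ × (r + r²) = 6.875 × (0.4305 + 0.1853) = 4.234 mg/L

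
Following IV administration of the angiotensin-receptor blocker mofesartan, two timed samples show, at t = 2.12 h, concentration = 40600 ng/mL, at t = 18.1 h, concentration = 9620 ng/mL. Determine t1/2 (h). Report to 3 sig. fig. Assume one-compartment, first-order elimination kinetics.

k = ln(C₁/C₂) / (t₂ − t₁) = ln(40600/9620) / (18.1 − 2.12)
  = 1.440 / 15.98 = 0.09011 h⁻¹
t½ = ln2 / k = 0.693147 / 0.09011 = 7.692 h

7.69 h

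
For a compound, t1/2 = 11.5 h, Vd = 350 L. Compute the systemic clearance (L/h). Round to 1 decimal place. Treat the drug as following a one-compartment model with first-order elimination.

k = ln2 / t½ = 0.693147 / 11.5 = 0.06027 h⁻¹
CL = k × Vd = 0.06027 × 350 = 21.09 L/h

21.1 L/h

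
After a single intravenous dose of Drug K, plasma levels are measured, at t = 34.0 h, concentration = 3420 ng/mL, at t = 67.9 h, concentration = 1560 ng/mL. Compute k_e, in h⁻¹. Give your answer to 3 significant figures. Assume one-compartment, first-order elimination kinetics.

k = ln(C₁/C₂) / (t₂ − t₁) = ln(3420/1560) / (67.9 − 34.0)
  = 0.7850 / 33.90 = 0.02316 h⁻¹

0.0232 h⁻¹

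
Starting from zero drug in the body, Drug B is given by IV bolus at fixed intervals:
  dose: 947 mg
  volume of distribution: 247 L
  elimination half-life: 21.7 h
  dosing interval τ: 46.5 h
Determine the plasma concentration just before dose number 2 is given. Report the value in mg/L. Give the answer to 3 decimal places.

0.868 mg/L

C₀ per dose = Dose / Vd = 947 / 247 = 3.834 mg/L
k = ln2 / t½ = 0.693147 / 21.7 = 0.03194 h⁻¹
Fraction remaining after one interval: r = e^(−kτ) = e^(−0.03194 × 46.5) = 0.2265
Before dose 2, 1 dose has been given (aged 1τ).
C_trough = C₀ × r = 3.834 × 0.2265 = 0.8684 mg/L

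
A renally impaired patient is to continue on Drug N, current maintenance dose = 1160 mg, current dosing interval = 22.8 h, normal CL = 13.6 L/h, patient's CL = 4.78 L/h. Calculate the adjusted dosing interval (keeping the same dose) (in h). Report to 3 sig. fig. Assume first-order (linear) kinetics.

To keep the same average steady-state level, dosing rate must scale with clearance.
CL ratio = 4.78 / 13.6 = 0.3515
New interval (same dose) = 22.8 / 0.3515 = 64.86 h

64.9 h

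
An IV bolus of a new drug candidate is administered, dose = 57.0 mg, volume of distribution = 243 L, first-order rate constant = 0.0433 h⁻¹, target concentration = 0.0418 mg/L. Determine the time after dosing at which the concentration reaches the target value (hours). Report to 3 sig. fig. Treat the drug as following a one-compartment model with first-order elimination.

C₀ = Dose / Vd = 57.00 / 243 = 0.2346 mg/L
t = ln(C₀ / C) / k = ln(0.2346 / 0.0418) / 0.04330
  = ln(5.612) / 0.04330 = 1.725 / 0.04330 = 39.84 h

39.8 h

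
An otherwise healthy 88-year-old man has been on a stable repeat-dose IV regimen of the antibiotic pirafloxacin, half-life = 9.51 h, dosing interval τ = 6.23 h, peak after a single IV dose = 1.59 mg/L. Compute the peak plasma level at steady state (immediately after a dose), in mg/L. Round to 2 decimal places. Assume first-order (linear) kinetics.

4.36 mg/L

k = ln2 / t½ = 0.693147 / 9.51 = 0.07289 h⁻¹
e^(−kτ) = e^(−0.07289 × 6.23) = 0.6350
Accumulation ratio R = 1 / (1 − e^(−kτ)) = 1 / (1 − 0.6350) = 2.740
Steady-state peak = C₀ × R = 1.59 × 2.740 = 4.357 mg/L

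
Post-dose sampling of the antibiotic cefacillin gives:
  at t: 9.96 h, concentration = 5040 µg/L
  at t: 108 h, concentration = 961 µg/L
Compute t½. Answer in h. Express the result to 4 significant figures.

41.01 h

k = ln(C₁/C₂) / (t₂ − t₁) = ln(5040/961) / (108 − 9.96)
  = 1.657 / 98.04 = 0.01690 h⁻¹
t½ = ln2 / k = 0.693147 / 0.01690 = 41.01 h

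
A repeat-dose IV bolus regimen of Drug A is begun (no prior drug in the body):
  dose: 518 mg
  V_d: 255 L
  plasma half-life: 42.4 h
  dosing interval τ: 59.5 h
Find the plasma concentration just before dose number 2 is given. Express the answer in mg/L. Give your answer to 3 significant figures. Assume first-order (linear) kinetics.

0.768 mg/L

C₀ per dose = Dose / Vd = 518 / 255 = 2.031 mg/L
k = ln2 / t½ = 0.693147 / 42.4 = 0.01635 h⁻¹
Fraction remaining after one interval: r = e^(−kτ) = e^(−0.01635 × 59.5) = 0.3780
Before dose 2, 1 dose has been given (aged 1τ).
C_trough = C₀ × r = 2.031 × 0.3780 = 0.7677 mg/L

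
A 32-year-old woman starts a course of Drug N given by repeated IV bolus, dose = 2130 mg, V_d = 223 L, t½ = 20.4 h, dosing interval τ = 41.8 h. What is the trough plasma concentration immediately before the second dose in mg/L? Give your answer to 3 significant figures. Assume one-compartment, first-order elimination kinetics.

2.31 mg/L

C₀ per dose = Dose / Vd = 2130 / 223 = 9.552 mg/L
k = ln2 / t½ = 0.693147 / 20.4 = 0.03398 h⁻¹
Fraction remaining after one interval: r = e^(−kτ) = e^(−0.03398 × 41.8) = 0.2416
Before dose 2, 1 dose has been given (aged 1τ).
C_trough = C₀ × r = 9.552 × 0.2416 = 2.308 mg/L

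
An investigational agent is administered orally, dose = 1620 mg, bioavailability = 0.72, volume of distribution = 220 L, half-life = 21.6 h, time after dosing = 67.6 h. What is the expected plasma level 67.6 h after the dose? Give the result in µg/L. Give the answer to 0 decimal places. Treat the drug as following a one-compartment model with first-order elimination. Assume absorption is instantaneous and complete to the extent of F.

Amount reaching circulation = F × Dose = 0.72 × 1620 = 1166 mg
C₀ = F·Dose / Vd = 1166 / 220 = 5.300 mg/L
k = ln2 / t½ = 0.693147 / 21.6 = 0.03209 h⁻¹
C = C₀ · e^(−k·t) = 5.300 × e^(−0.03209 × 67.6)
  = 5.300 × 0.1143 = 0.6058 mg/L
Convert: 0.6058 mg/L × 1000 = 605.8 µg/L

606 µg/L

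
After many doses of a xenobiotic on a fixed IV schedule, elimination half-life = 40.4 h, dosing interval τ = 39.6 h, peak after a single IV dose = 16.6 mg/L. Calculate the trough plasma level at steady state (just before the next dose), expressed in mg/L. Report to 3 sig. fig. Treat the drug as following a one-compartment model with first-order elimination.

17.1 mg/L

k = ln2 / t½ = 0.693147 / 40.4 = 0.01716 h⁻¹
e^(−kτ) = e^(−0.01716 × 39.6) = 0.5069
Accumulation ratio R = 1 / (1 − e^(−kτ)) = 1 / (1 − 0.5069) = 2.028
Steady-state trough = C₀ × R × e^(−kτ) = 16.6 × 2.028 × 0.5069 = 17.06 mg/L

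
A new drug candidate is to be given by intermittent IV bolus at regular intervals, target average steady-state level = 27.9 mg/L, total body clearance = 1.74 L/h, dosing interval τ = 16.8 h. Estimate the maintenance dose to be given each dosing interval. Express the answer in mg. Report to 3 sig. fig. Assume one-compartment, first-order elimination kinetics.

816 mg

At steady state, Dose/τ = Css × CL.
Dose = Css × CL × τ = 27.9 × 1.740 × 16.8 = 815.6 mg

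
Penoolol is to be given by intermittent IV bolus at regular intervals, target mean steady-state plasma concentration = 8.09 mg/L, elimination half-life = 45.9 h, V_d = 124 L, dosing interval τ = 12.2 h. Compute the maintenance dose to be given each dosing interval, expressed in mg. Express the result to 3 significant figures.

185 mg

k = ln2 / t½ = 0.693147 / 45.9 = 0.01510 h⁻¹
CL = k × Vd = 0.01510 × 124 = 1.872 L/h
At steady state, Dose/τ = Css × CL.
Dose = Css × CL × τ = 8.09 × 1.872 × 12.2 = 184.8 mg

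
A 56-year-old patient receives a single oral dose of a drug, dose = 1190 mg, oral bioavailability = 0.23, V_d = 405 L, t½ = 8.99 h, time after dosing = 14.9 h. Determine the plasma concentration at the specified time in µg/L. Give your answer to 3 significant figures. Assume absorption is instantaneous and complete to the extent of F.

214 µg/L

Amount reaching circulation = F × Dose = 0.23 × 1190 = 273.7 mg
C₀ = F·Dose / Vd = 273.7 / 405 = 0.6758 mg/L
k = ln2 / t½ = 0.693147 / 8.99 = 0.07710 h⁻¹
C = C₀ · e^(−k·t) = 0.6758 × e^(−0.07710 × 14.9)
  = 0.6758 × 0.3170 = 0.2142 mg/L
Convert: 0.2142 mg/L × 1000 = 214.2 µg/L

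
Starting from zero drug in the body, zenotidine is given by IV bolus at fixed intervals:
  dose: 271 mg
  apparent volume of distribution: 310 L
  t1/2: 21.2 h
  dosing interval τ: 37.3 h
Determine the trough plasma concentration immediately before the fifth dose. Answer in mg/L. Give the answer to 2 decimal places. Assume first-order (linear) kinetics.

0.36 mg/L

C₀ per dose = Dose / Vd = 271 / 310 = 0.8742 mg/L
k = ln2 / t½ = 0.693147 / 21.2 = 0.03270 h⁻¹
Fraction remaining after one interval: r = e^(−kτ) = e^(−0.03270 × 37.3) = 0.2953
Before dose 5, 4 doses have been given (aged 1τ, 2τ, 3τ, 4τ).
C_trough = C₀ × (r + r² + … + r^4) = C₀ × r(1−r^4)/(1−r)
        = 0.8742 × 0.2953 × (1 − 0.007604) / (1 − 0.2953) = 0.3635 mg/L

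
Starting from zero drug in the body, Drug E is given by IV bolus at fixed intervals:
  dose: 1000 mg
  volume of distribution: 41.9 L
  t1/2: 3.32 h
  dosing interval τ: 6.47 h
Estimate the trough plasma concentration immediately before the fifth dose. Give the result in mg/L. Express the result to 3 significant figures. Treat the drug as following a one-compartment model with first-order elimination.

8.31 mg/L

C₀ per dose = Dose / Vd = 1000 / 41.9 = 23.87 mg/L
k = ln2 / t½ = 0.693147 / 3.32 = 0.2088 h⁻¹
Fraction remaining after one interval: r = e^(−kτ) = e^(−0.2088 × 6.47) = 0.2590
Before dose 5, 4 doses have been given (aged 1τ, 2τ, 3τ, 4τ).
C_trough = C₀ × (r + r² + … + r^4) = C₀ × r(1−r^4)/(1−r)
        = 23.87 × 0.2590 × (1 − 0.004500) / (1 − 0.2590) = 8.306 mg/L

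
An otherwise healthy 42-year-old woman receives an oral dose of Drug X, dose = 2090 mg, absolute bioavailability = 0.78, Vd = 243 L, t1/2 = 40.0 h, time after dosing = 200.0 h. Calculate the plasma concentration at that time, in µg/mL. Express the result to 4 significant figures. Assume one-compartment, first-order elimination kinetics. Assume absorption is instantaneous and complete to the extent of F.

Amount reaching circulation = F × Dose = 0.78 × 2090 = 1630 mg
C₀ = F·Dose / Vd = 1630 / 243 = 6.708 mg/L
k = ln2 / t½ = 0.693147 / 40.0 = 0.01733 h⁻¹
t / t½ = 200.0 / 40.0 = 5 half-lives
C = C₀ × (1/2)^5 = 6.708 × 0.03125 = 0.2096 mg/L
(0.2096 mg/L = 0.2096 µg/mL)

0.2096 µg/mL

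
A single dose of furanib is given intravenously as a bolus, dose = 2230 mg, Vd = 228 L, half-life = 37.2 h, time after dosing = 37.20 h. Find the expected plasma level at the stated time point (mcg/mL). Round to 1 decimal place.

C₀ = Dose / Vd = 2230 / 228 = 9.781 mg/L
k = ln2 / t½ = 0.693147 / 37.2 = 0.01863 h⁻¹
t / t½ = 37.20 / 37.2 = 1 half-lives
C = C₀ × (1/2)^1 = 9.781 × 0.5000 = 4.891 mg/L
(4.891 mg/L = 4.891 mcg/mL)

4.9 mcg/mL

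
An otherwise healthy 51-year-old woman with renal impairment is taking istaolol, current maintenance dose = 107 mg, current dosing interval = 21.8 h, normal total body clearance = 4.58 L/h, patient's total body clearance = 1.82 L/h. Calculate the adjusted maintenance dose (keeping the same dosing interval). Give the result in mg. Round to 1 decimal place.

To keep the same average steady-state level, dosing rate must scale with clearance.
CL ratio = 1.82 / 4.58 = 0.3974
New dose (same interval) = 107 × 0.3974 = 42.52 mg

42.5 mg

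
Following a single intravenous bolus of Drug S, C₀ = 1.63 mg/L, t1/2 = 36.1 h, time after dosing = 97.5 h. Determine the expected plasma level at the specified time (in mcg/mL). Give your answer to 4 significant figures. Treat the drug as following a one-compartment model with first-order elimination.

k = ln2 / t½ = 0.693147 / 36.1 = 0.01920 h⁻¹
C = C₀ · e^(−k·t) = 1.630 × e^(−0.01920 × 97.5)
  = 1.630 × 0.1538 = 0.2507 mg/L
(0.2507 mg/L = 0.2507 mcg/mL)

0.2507 mcg/mL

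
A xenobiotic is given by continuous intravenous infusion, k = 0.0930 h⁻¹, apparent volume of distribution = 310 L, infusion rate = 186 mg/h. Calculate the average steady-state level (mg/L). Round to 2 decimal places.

6.45 mg/L

CL = k × Vd = 0.09300 × 310 = 28.83 L/h
At steady state Css = R₀ / CL = 186 / 28.83 = 6.452 mg/L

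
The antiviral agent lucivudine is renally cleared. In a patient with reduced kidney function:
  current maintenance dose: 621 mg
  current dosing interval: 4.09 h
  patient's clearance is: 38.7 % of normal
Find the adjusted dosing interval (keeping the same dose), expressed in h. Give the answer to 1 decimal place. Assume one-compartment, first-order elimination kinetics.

10.6 h

To keep the same average steady-state level, dosing rate must scale with clearance.
CL ratio = 38.7 / 100 = 0.3870
New interval (same dose) = 4.09 / 0.3870 = 10.57 h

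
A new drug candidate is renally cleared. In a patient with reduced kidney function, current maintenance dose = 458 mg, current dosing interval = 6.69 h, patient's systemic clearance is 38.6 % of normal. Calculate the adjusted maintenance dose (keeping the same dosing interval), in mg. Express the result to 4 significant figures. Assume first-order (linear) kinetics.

176.8 mg

To keep the same average steady-state level, dosing rate must scale with clearance.
CL ratio = 38.6 / 100 = 0.3860
New dose (same interval) = 458 × 0.3860 = 176.8 mg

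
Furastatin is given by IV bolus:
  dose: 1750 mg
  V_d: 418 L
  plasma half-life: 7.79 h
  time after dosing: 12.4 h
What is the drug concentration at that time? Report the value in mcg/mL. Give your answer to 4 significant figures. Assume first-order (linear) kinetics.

1.389 mcg/mL

C₀ = Dose / Vd = 1750 / 418 = 4.187 mg/L
k = ln2 / t½ = 0.693147 / 7.79 = 0.08898 h⁻¹
C = C₀ · e^(−k·t) = 4.187 × e^(−0.08898 × 12.4)
  = 4.187 × 0.3318 = 1.389 mg/L
(1.389 mg/L = 1.389 mcg/mL)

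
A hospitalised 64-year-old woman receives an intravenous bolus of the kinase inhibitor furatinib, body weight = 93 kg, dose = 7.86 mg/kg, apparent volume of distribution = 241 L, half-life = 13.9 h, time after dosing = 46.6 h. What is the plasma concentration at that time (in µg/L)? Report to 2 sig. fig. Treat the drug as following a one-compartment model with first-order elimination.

300 µg/L

Total dose = 7.86 × 93 = 731.0 mg
C₀ = Dose / Vd = 731.0 / 241 = 3.033 mg/L
k = ln2 / t½ = 0.693147 / 13.9 = 0.04987 h⁻¹
C = C₀ · e^(−k·t) = 3.033 × e^(−0.04987 × 46.6)
  = 3.033 × 0.09789 = 0.2969 mg/L
Convert: 0.2969 mg/L × 1000 = 296.9 µg/L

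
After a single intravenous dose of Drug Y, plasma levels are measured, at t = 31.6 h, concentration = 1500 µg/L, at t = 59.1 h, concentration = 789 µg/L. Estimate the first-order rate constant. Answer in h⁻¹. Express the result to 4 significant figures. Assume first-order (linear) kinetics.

0.02336 h⁻¹

k = ln(C₁/C₂) / (t₂ − t₁) = ln(1500/789) / (59.1 − 31.6)
  = 0.6425 / 27.50 = 0.02336 h⁻¹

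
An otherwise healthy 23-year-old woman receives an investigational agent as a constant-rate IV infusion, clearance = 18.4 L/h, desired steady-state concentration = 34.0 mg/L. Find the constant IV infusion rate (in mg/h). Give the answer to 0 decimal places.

At steady state, infusion rate R₀ = Css × CL = 34.0 × 18.40 = 625.6 mg/h

626 mg/h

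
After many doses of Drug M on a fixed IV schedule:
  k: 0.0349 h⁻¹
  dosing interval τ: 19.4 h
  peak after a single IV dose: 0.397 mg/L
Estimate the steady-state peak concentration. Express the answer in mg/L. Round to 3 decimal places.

e^(−kτ) = e^(−0.03490 × 19.4) = 0.5081
Accumulation ratio R = 1 / (1 − e^(−kτ)) = 1 / (1 − 0.5081) = 2.033
Steady-state peak = C₀ × R = 0.397 × 2.033 = 0.8071 mg/L

0.807 mg/L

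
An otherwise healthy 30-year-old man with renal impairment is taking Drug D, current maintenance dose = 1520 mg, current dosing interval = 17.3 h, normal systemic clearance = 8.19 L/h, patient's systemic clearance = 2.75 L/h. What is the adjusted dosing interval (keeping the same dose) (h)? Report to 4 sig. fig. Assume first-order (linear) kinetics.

51.52 h

To keep the same average steady-state level, dosing rate must scale with clearance.
CL ratio = 2.75 / 8.19 = 0.3358
New interval (same dose) = 17.3 / 0.3358 = 51.52 h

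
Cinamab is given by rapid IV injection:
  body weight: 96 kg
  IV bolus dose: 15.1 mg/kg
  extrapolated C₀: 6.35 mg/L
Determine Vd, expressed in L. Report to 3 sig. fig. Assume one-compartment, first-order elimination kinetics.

228 L

Dose = 15.1 × 96 = 1450 mg
Vd = Dose / C₀ = 1450 / 6.35 = 228.3 L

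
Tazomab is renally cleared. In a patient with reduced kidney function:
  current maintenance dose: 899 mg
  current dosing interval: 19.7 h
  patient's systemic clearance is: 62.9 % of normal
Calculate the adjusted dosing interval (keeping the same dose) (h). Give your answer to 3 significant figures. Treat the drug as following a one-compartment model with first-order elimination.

To keep the same average steady-state level, dosing rate must scale with clearance.
CL ratio = 62.9 / 100 = 0.6290
New interval (same dose) = 19.7 / 0.6290 = 31.32 h

31.3 h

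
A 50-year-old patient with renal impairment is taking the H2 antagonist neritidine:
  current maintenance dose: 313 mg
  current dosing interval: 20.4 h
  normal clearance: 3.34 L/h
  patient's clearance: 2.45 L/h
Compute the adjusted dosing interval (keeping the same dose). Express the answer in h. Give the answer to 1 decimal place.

To keep the same average steady-state level, dosing rate must scale with clearance.
CL ratio = 2.45 / 3.34 = 0.7335
New interval (same dose) = 20.4 / 0.7335 = 27.81 h

27.8 h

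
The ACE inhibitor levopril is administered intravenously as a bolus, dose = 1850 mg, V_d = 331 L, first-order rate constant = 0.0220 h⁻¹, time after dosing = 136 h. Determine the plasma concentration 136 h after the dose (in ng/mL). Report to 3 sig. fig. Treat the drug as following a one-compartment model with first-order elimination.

281 ng/mL

C₀ = Dose / Vd = 1850 / 331 = 5.589 mg/L
C = C₀ · e^(−k·t) = 5.589 × e^(−0.02200 × 136)
  = 5.589 × 0.05019 = 0.2805 mg/L
Convert: 0.2805 mg/L × 1000 = 280.5 ng/mL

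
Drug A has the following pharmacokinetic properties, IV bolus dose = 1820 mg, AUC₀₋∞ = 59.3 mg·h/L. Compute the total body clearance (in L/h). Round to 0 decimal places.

31 L/h

CL = Dose / AUC = 1820 / 59.3 = 30.69 L/h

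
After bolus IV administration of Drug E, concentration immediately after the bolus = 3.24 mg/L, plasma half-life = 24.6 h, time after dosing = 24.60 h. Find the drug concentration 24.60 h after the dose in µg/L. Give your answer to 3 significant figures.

k = ln2 / t½ = 0.693147 / 24.6 = 0.02818 h⁻¹
t / t½ = 24.60 / 24.6 = 1 half-lives
C = C₀ × (1/2)^1 = 3.240 × 0.5000 = 1.620 mg/L
Convert: 1.620 mg/L × 1000 = 1620 µg/L

1620 µg/L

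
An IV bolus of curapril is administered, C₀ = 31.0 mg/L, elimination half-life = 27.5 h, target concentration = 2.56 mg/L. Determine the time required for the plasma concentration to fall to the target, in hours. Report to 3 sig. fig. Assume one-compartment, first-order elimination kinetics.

k = ln2 / t½ = 0.693147 / 27.5 = 0.02521 h⁻¹
t = ln(C₀ / C) / k = ln(31.00 / 2.56) / 0.02521
  = ln(12.11) / 0.02521 = 2.494 / 0.02521 = 98.93 h

98.9 h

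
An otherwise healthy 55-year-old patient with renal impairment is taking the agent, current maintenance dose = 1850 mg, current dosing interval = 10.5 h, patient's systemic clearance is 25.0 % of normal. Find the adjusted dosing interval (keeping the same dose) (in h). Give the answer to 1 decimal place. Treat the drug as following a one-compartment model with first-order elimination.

To keep the same average steady-state level, dosing rate must scale with clearance.
CL ratio = 25.0 / 100 = 0.2500
New interval (same dose) = 10.5 / 0.2500 = 42.00 h

42.0 h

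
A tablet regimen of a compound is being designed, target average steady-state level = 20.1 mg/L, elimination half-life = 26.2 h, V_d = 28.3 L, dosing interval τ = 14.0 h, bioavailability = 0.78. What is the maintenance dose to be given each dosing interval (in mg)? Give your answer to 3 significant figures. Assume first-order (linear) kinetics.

k = ln2 / t½ = 0.693147 / 26.2 = 0.02646 h⁻¹
CL = k × Vd = 0.02646 × 28.3 = 0.7488 L/h
At steady state, F × (Dose/τ) = Css × CL.
Dose = Css × CL × τ / F = 20.1 × 0.7488 × 14.0 / 0.78 = 270.1 mg

270 mg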